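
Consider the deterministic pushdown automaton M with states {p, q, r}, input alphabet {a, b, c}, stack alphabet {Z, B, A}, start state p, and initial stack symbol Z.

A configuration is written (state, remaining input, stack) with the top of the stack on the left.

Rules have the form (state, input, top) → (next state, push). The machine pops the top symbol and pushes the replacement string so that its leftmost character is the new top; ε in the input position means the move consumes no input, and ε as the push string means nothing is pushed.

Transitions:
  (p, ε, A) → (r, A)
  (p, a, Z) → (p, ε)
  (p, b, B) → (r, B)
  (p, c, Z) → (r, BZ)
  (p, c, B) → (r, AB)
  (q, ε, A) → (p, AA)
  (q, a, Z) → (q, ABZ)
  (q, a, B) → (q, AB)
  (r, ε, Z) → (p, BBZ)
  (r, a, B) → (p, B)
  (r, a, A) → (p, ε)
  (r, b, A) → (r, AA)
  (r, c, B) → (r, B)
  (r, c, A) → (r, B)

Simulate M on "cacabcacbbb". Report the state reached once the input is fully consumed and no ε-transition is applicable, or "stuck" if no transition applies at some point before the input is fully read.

(p, cacabcacbbb, Z) ⊢ (r, acabcacbbb, BZ) ⊢ (p, cabcacbbb, BZ) ⊢ (r, abcacbbb, ABZ) ⊢ (p, bcacbbb, BZ) ⊢ (r, cacbbb, BZ) ⊢ (r, acbbb, BZ) ⊢ (p, cbbb, BZ) ⊢ (r, bbb, ABZ) ⊢ (r, bb, AABZ) ⊢ (r, b, AAABZ) ⊢ (r, ε, AAAABZ)
All input consumed; M is in state r.

r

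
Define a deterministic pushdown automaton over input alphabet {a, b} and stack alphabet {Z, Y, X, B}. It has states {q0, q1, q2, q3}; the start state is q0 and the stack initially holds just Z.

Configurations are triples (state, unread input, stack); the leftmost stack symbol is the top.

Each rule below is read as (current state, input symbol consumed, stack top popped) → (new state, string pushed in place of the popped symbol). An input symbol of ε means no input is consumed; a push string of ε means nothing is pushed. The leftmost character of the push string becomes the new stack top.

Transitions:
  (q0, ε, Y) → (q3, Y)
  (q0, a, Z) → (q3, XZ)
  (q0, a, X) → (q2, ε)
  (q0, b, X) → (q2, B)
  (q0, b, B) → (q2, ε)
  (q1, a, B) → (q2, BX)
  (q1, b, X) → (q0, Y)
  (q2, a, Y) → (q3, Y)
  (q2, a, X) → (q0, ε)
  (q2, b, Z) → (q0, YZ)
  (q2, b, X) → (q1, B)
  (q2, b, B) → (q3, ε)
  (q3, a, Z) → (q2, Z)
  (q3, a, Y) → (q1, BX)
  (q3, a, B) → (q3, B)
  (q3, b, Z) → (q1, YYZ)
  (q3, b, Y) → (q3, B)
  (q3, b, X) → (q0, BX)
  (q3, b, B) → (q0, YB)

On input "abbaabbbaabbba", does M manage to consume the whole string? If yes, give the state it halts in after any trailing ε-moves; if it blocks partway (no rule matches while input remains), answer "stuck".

stuck

(q0, abbaabbbaabbba, Z)
  read a, top Z: go to q3, push XZ → (q3, bbaabbbaabbba, XZ)
  read b, top X: go to q0, push BX → (q0, baabbbaabbba, BXZ)
  read b, top B: go to q2, push ε → (q2, aabbbaabbba, XZ)
  read a, top X: go to q0, push ε → (q0, abbbaabbba, Z)
  read a, top Z: go to q3, push XZ → (q3, bbbaabbba, XZ)
  read b, top X: go to q0, push BX → (q0, bbaabbba, BXZ)
  read b, top B: go to q2, push ε → (q2, baabbba, XZ)
  read b, top X: go to q1, push B → (q1, aabbba, BZ)
  read a, top B: go to q2, push BX → (q2, abbba, BXZ)
No transition for (q2, a, top B); M blocks with input abbba remaining.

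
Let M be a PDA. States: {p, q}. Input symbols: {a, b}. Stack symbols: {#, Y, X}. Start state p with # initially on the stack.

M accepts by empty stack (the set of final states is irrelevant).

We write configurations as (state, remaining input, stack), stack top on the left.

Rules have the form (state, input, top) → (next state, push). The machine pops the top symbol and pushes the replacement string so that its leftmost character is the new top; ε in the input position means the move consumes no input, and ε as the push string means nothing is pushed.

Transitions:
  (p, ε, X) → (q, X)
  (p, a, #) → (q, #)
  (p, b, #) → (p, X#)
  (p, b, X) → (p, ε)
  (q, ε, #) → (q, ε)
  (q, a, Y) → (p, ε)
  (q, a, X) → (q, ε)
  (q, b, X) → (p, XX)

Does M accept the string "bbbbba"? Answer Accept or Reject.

Accept

One accepting computation: (p, bbbbba, #) ⊢ (p, bbbba, X#) ⊢ (p, bbba, #) ⊢ (p, bba, X#) ⊢ (p, ba, #) ⊢ (p, a, X#) ⊢ (q, a, X#) ⊢ (q, ε, #) ⊢ (q, ε, ε)
All input consumed and the stack is empty.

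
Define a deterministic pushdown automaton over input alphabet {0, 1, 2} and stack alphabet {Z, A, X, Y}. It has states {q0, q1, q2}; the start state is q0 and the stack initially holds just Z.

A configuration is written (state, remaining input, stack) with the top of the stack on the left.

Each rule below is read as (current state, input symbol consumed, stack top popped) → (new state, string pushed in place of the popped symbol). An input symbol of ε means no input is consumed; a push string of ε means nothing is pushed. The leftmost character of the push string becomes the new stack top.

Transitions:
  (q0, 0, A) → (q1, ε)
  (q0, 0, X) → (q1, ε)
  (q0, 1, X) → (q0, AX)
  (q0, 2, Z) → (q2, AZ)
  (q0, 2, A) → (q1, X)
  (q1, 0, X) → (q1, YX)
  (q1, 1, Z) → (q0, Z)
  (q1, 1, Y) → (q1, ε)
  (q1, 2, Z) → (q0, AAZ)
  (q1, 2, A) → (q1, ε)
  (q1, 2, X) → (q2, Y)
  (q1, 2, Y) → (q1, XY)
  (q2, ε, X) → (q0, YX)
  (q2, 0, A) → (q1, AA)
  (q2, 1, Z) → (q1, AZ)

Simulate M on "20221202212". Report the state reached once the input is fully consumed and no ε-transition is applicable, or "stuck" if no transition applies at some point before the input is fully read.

(q0, 20221202212, Z) ⊢ (q2, 0221202212, AZ) ⊢ (q1, 221202212, AAZ) ⊢ (q1, 21202212, AZ) ⊢ (q1, 1202212, Z) ⊢ (q0, 202212, Z) ⊢ (q2, 02212, AZ) ⊢ (q1, 2212, AAZ) ⊢ (q1, 212, AZ) ⊢ (q1, 12, Z) ⊢ (q0, 2, Z) ⊢ (q2, ε, AZ)
All input consumed; M is in state q2.

q2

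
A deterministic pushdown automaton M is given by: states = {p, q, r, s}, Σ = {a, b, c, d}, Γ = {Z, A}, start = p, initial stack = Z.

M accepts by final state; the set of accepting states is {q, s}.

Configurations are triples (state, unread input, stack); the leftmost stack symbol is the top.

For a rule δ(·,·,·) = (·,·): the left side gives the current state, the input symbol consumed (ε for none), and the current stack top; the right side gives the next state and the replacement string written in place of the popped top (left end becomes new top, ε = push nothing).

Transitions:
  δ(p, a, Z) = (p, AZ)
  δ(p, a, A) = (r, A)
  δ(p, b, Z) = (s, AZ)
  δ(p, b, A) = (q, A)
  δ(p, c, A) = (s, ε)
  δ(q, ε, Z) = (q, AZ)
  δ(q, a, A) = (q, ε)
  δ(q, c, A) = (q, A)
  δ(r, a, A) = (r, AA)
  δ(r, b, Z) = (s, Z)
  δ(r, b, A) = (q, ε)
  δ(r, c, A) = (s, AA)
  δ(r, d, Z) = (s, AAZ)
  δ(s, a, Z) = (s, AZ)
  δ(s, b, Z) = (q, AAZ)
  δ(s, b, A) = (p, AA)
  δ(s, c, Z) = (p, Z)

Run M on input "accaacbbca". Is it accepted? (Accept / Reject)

Accept

(p, accaacbbca, Z)
  read a, top Z: go to p, push AZ → (p, ccaacbbca, AZ)
  read c, top A: go to s, push ε → (s, caacbbca, Z)
  read c, top Z: go to p, push Z → (p, aacbbca, Z)
  read a, top Z: go to p, push AZ → (p, acbbca, AZ)
  read a, top A: go to r, push A → (r, cbbca, AZ)
  read c, top A: go to s, push AA → (s, bbca, AAZ)
  read b, top A: go to p, push AA → (p, bca, AAAZ)
  read b, top A: go to q, push A → (q, ca, AAAZ)
  read c, top A: go to q, push A → (q, a, AAAZ)
  read a, top A: go to q, push ε → (q, ε, AAZ)
All input consumed; state q ∈ F.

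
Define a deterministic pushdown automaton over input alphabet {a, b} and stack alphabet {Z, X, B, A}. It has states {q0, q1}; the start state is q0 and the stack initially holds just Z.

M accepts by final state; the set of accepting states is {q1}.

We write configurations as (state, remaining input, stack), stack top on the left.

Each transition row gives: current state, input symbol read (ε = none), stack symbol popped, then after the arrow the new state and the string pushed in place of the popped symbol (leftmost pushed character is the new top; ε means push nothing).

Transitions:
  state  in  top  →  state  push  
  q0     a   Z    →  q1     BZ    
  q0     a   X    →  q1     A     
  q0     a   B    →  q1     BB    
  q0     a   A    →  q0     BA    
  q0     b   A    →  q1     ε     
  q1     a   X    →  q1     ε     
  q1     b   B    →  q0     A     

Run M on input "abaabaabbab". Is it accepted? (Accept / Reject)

(q0, abaabaabbab, Z)
  read a, top Z: go to q1, push BZ → (q1, baabaabbab, BZ)
  read b, top B: go to q0, push A → (q0, aabaabbab, AZ)
  read a, top A: go to q0, push BA → (q0, abaabbab, BAZ)
  read a, top B: go to q1, push BB → (q1, baabbab, BBAZ)
  read b, top B: go to q0, push A → (q0, aabbab, ABAZ)
  read a, top A: go to q0, push BA → (q0, abbab, BABAZ)
  read a, top B: go to q1, push BB → (q1, bbab, BBABAZ)
  read b, top B: go to q0, push A → (q0, bab, ABABAZ)
  read b, top A: go to q1, push ε → (q1, ab, BABAZ)
No transition applies at (q1, ab, BABAZ); input not fully consumed.

Reject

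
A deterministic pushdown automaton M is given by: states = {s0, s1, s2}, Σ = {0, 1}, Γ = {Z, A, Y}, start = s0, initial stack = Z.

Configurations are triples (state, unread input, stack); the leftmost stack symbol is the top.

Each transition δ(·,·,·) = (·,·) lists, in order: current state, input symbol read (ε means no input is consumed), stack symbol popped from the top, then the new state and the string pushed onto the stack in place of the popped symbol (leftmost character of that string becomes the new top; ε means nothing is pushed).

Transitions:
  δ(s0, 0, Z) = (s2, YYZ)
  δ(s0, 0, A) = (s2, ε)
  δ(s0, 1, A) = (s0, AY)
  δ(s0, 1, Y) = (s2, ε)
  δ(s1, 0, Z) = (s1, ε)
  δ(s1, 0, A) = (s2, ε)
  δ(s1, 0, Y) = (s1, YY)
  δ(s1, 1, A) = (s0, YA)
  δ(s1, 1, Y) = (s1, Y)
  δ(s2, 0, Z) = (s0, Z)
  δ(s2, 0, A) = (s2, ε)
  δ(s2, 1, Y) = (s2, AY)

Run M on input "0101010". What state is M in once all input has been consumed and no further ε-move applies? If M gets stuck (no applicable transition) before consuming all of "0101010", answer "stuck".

s2

(s0, 0101010, Z)
  read 0, top Z: go to s2, push YYZ → (s2, 101010, YYZ)
  read 1, top Y: go to s2, push AY → (s2, 01010, AYYZ)
  read 0, top A: go to s2, push ε → (s2, 1010, YYZ)
  read 1, top Y: go to s2, push AY → (s2, 010, AYYZ)
  read 0, top A: go to s2, push ε → (s2, 10, YYZ)
  read 1, top Y: go to s2, push AY → (s2, 0, AYYZ)
  read 0, top A: go to s2, push ε → (s2, ε, YYZ)
All input consumed; M is in state s2.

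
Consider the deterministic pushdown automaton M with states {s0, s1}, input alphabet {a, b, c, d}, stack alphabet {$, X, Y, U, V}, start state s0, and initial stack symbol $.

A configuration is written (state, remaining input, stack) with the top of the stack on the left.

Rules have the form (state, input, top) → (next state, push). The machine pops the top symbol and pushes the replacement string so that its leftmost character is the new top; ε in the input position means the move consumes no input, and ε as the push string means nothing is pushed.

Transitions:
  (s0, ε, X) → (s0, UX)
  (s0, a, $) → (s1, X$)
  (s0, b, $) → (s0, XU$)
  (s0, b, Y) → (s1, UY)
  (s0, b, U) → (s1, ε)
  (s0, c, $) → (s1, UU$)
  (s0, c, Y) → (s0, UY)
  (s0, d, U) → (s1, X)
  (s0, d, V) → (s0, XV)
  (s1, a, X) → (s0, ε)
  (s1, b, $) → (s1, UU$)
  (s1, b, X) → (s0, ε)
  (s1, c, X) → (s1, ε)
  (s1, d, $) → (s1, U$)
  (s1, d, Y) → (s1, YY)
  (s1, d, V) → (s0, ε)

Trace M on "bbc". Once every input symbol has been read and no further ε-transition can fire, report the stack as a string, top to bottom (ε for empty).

U$

(s0, bbc, $)
  read b, top $: go to s0, push XU$ → (s0, bc, XU$)
  ε-move, top X: go to s0, push UX → (s0, bc, UXU$)
  read b, top U: go to s1, push ε → (s1, c, XU$)
  read c, top X: go to s1, push ε → (s1, ε, U$)
All input consumed in state s1 with stack U$.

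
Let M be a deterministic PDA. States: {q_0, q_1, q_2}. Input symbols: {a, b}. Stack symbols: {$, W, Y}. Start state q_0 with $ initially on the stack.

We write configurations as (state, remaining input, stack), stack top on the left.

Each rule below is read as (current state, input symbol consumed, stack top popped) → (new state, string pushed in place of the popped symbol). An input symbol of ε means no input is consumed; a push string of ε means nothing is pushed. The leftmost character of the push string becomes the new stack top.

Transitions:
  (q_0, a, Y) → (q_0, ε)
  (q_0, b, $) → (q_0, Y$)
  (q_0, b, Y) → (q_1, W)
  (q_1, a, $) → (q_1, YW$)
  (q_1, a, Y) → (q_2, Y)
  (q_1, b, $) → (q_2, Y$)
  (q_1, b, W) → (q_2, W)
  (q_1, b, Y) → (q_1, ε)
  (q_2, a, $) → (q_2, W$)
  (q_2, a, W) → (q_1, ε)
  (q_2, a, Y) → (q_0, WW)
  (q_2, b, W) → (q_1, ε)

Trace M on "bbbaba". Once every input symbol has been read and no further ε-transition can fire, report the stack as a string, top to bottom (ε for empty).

(q_0, bbbaba, $)
  read b, top $: go to q_0, push Y$ → (q_0, bbaba, Y$)
  read b, top Y: go to q_1, push W → (q_1, baba, W$)
  read b, top W: go to q_2, push W → (q_2, aba, W$)
  read a, top W: go to q_1, push ε → (q_1, ba, $)
  read b, top $: go to q_2, push Y$ → (q_2, a, Y$)
  read a, top Y: go to q_0, push WW → (q_0, ε, WW$)
All input consumed in state q_0 with stack WW$.

WW$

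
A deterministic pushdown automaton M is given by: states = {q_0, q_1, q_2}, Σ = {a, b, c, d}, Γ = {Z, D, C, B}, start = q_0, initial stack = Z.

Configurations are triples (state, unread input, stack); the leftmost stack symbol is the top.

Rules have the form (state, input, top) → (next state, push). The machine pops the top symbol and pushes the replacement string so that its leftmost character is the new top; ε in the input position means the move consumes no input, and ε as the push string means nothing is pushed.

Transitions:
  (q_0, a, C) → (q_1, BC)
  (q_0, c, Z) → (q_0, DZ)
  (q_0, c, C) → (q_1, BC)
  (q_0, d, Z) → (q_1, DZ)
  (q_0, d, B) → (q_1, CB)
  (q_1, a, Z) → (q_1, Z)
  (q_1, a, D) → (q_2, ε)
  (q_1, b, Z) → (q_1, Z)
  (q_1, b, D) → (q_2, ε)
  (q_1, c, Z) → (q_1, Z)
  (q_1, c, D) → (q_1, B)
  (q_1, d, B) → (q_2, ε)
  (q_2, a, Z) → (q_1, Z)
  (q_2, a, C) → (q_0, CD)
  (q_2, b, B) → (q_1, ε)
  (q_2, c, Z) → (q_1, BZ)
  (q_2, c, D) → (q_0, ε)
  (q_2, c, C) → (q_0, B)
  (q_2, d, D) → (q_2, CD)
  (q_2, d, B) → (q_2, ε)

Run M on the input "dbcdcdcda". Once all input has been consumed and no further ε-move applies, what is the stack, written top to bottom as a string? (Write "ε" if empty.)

Z

(q_0, dbcdcdcda, Z)
  read d, top Z: go to q_1, push DZ → (q_1, bcdcdcda, DZ)
  read b, top D: go to q_2, push ε → (q_2, cdcdcda, Z)
  read c, top Z: go to q_1, push BZ → (q_1, dcdcda, BZ)
  read d, top B: go to q_2, push ε → (q_2, cdcda, Z)
  read c, top Z: go to q_1, push BZ → (q_1, dcda, BZ)
  read d, top B: go to q_2, push ε → (q_2, cda, Z)
  read c, top Z: go to q_1, push BZ → (q_1, da, BZ)
  read d, top B: go to q_2, push ε → (q_2, a, Z)
  read a, top Z: go to q_1, push Z → (q_1, ε, Z)
All input consumed in state q_1 with stack Z.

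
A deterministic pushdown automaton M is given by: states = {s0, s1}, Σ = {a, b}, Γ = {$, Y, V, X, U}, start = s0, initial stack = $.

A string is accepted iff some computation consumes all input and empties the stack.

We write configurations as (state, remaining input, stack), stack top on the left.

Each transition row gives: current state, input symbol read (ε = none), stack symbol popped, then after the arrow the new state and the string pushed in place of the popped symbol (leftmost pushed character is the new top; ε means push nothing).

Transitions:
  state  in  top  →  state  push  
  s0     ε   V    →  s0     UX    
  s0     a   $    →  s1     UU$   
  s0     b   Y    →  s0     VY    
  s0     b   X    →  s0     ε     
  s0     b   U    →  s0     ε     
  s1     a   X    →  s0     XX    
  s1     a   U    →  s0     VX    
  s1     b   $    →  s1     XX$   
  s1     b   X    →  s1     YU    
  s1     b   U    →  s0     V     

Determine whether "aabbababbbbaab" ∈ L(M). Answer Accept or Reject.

(s0, aabbababbbbaab, $)
  read a, top $: go to s1, push UU$ → (s1, abbababbbbaab, UU$)
  read a, top U: go to s0, push VX → (s0, bbababbbbaab, VXU$)
  ε-move, top V: go to s0, push UX → (s0, bbababbbbaab, UXXU$)
  read b, top U: go to s0, push ε → (s0, bababbbbaab, XXU$)
  read b, top X: go to s0, push ε → (s0, ababbbbaab, XU$)
No transition applies at (s0, ababbbbaab, XU$); input not fully consumed.

Reject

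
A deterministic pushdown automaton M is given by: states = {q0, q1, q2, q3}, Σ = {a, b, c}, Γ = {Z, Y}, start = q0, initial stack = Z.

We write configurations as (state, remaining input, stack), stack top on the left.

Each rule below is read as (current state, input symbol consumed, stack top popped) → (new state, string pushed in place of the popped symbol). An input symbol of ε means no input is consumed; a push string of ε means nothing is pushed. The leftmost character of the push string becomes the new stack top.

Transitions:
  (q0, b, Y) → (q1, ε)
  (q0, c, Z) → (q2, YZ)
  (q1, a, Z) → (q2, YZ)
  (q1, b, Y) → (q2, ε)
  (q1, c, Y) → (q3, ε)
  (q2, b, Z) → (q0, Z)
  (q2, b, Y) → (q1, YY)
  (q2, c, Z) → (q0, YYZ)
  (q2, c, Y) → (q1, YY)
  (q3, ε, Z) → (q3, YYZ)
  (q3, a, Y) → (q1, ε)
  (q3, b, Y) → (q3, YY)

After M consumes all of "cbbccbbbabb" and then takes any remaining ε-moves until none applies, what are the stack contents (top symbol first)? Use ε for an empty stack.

(q0, cbbccbbbabb, Z) ⊢ (q2, bbccbbbabb, YZ) ⊢ (q1, bccbbbabb, YYZ) ⊢ (q2, ccbbbabb, YZ) ⊢ (q1, cbbbabb, YYZ) ⊢ (q3, bbbabb, YZ) ⊢ (q3, bbabb, YYZ) ⊢ (q3, babb, YYYZ) ⊢ (q3, abb, YYYYZ) ⊢ (q1, bb, YYYZ) ⊢ (q2, b, YYZ) ⊢ (q1, ε, YYYZ)
All input consumed in state q1 with stack YYYZ.

YYYZ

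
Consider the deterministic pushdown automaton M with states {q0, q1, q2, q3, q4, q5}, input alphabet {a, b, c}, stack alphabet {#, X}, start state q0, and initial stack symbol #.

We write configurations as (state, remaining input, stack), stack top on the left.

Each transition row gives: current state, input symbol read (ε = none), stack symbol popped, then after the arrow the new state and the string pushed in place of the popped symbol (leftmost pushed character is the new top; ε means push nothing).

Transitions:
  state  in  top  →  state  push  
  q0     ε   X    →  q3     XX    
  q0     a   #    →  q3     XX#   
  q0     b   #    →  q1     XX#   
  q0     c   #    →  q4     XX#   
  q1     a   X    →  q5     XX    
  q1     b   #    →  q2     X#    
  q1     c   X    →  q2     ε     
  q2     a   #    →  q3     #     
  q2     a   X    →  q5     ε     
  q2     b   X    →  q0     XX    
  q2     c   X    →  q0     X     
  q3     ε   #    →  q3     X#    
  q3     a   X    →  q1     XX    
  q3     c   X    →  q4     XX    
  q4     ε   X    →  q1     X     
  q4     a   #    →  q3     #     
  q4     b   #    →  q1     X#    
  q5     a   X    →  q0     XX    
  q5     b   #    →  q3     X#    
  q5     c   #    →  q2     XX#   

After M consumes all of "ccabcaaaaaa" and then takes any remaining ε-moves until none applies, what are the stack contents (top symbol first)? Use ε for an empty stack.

(q0, ccabcaaaaaa, #)
  read c, top #: go to q4, push XX# → (q4, cabcaaaaaa, XX#)
  ε-move, top X: go to q1, push X → (q1, cabcaaaaaa, XX#)
  read c, top X: go to q2, push ε → (q2, abcaaaaaa, X#)
  read a, top X: go to q5, push ε → (q5, bcaaaaaa, #)
  read b, top #: go to q3, push X# → (q3, caaaaaa, X#)
  read c, top X: go to q4, push XX → (q4, aaaaaa, XX#)
  ε-move, top X: go to q1, push X → (q1, aaaaaa, XX#)
  read a, top X: go to q5, push XX → (q5, aaaaa, XXX#)
  read a, top X: go to q0, push XX → (q0, aaaa, XXXX#)
  ε-move, top X: go to q3, push XX → (q3, aaaa, XXXXX#)
  read a, top X: go to q1, push XX → (q1, aaa, XXXXXX#)
  read a, top X: go to q5, push XX → (q5, aa, XXXXXXX#)
  read a, top X: go to q0, push XX → (q0, a, XXXXXXXX#)
  ε-move, top X: go to q3, push XX → (q3, a, XXXXXXXXX#)
  read a, top X: go to q1, push XX → (q1, ε, XXXXXXXXXX#)
All input consumed in state q1 with stack XXXXXXXXXX#.

XXXXXXXXXX#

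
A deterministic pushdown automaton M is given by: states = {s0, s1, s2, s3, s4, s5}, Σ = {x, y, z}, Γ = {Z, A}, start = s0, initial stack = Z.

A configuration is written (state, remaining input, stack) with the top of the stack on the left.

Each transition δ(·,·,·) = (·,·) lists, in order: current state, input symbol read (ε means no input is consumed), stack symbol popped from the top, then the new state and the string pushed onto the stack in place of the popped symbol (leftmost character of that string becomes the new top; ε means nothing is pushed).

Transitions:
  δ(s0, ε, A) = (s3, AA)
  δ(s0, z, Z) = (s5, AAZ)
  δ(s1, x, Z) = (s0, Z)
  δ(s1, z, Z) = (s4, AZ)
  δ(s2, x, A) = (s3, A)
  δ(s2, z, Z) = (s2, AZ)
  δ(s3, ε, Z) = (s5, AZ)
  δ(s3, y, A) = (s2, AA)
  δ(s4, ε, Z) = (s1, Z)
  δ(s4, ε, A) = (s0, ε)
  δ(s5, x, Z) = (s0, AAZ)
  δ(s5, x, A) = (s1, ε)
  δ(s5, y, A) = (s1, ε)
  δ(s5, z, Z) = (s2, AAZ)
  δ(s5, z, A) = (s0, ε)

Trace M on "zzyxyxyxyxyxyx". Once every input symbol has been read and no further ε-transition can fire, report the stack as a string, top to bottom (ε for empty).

AAAAAAAAZ

(s0, zzyxyxyxyxyxyx, Z) ⊢ (s5, zyxyxyxyxyxyx, AAZ) ⊢ (s0, yxyxyxyxyxyx, AZ) ⊢ (s3, yxyxyxyxyxyx, AAZ) ⊢ (s2, xyxyxyxyxyx, AAAZ) ⊢ (s3, yxyxyxyxyx, AAAZ) ⊢ (s2, xyxyxyxyx, AAAAZ) ⊢ (s3, yxyxyxyx, AAAAZ) ⊢ (s2, xyxyxyx, AAAAAZ) ⊢ (s3, yxyxyx, AAAAAZ) ⊢ (s2, xyxyx, AAAAAAZ) ⊢ (s3, yxyx, AAAAAAZ) ⊢ (s2, xyx, AAAAAAAZ) ⊢ (s3, yx, AAAAAAAZ) ⊢ (s2, x, AAAAAAAAZ) ⊢ (s3, ε, AAAAAAAAZ)
All input consumed in state s3 with stack AAAAAAAAZ.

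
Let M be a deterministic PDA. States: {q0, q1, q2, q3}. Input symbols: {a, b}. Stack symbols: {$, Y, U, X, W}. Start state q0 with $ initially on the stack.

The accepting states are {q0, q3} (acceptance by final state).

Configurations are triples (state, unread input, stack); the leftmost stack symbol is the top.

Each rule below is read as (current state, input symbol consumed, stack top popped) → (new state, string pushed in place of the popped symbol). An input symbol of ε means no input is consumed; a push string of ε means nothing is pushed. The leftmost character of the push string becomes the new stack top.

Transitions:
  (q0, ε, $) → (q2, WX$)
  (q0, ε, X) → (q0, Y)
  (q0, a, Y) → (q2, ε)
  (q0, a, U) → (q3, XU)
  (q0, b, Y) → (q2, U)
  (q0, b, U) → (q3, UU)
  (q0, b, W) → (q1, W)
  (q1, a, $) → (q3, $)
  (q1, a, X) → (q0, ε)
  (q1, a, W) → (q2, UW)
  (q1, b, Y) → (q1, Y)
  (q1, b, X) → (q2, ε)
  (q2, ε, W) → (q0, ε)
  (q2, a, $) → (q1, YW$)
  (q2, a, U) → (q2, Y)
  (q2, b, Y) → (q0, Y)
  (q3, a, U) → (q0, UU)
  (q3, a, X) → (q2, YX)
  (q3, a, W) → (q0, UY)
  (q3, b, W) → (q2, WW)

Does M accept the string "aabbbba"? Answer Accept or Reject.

(q0, aabbbba, $) ⊢ (q2, aabbbba, WX$) ⊢ (q0, aabbbba, X$) ⊢ (q0, aabbbba, Y$) ⊢ (q2, abbbba, $) ⊢ (q1, bbbba, YW$) ⊢ (q1, bbba, YW$) ⊢ (q1, bba, YW$) ⊢ (q1, ba, YW$) ⊢ (q1, a, YW$)
No transition applies at (q1, a, YW$); input not fully consumed.

Reject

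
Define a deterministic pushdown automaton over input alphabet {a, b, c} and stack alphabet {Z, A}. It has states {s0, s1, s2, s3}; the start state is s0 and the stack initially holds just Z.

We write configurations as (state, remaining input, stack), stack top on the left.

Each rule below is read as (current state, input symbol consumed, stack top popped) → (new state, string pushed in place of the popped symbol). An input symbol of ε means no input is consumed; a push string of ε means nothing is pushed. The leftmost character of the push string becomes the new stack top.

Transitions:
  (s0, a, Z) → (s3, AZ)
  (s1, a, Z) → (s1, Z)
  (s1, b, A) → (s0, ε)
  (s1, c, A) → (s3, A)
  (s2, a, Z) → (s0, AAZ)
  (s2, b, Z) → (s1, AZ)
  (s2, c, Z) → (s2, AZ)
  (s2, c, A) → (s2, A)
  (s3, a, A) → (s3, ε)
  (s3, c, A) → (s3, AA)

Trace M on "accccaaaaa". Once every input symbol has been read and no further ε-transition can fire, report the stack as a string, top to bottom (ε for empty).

Z

(s0, accccaaaaa, Z) ⊢ (s3, ccccaaaaa, AZ) ⊢ (s3, cccaaaaa, AAZ) ⊢ (s3, ccaaaaa, AAAZ) ⊢ (s3, caaaaa, AAAAZ) ⊢ (s3, aaaaa, AAAAAZ) ⊢ (s3, aaaa, AAAAZ) ⊢ (s3, aaa, AAAZ) ⊢ (s3, aa, AAZ) ⊢ (s3, a, AZ) ⊢ (s3, ε, Z)
All input consumed in state s3 with stack Z.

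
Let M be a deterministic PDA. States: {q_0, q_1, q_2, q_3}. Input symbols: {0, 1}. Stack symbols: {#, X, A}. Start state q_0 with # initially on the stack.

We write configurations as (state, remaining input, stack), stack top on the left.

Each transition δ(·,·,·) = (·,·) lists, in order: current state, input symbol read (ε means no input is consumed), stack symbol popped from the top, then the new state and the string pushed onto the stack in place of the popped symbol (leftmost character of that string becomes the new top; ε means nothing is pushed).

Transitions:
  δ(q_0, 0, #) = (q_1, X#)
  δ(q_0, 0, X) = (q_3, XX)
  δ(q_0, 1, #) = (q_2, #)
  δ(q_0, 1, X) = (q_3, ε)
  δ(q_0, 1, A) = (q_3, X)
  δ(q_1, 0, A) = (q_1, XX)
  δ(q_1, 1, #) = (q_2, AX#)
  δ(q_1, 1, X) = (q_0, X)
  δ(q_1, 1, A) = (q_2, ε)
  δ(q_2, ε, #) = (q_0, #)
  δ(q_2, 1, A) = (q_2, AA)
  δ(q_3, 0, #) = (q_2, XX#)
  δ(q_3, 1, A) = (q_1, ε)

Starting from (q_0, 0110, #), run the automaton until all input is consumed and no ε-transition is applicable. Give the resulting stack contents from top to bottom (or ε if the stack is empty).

(q_0, 0110, #)
  read 0, top #: go to q_1, push X# → (q_1, 110, X#)
  read 1, top X: go to q_0, push X → (q_0, 10, X#)
  read 1, top X: go to q_3, push ε → (q_3, 0, #)
  read 0, top #: go to q_2, push XX# → (q_2, ε, XX#)
All input consumed in state q_2 with stack XX#.

XX#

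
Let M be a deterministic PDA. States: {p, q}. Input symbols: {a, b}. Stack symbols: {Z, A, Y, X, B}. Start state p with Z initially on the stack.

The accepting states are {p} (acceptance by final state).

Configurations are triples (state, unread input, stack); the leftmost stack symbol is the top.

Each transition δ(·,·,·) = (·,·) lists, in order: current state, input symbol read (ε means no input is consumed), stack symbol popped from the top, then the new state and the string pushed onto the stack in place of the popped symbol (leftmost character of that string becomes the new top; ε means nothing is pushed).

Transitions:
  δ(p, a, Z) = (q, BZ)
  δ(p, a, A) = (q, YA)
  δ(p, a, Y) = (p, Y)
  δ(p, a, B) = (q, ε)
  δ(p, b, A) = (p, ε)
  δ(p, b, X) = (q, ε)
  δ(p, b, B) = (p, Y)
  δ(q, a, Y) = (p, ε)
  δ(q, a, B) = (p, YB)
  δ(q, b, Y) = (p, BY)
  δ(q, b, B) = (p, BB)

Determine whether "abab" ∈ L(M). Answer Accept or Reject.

Accept

(p, abab, Z)
  read a, top Z: go to q, push BZ → (q, bab, BZ)
  read b, top B: go to p, push BB → (p, ab, BBZ)
  read a, top B: go to q, push ε → (q, b, BZ)
  read b, top B: go to p, push BB → (p, ε, BBZ)
All input consumed; state p ∈ F.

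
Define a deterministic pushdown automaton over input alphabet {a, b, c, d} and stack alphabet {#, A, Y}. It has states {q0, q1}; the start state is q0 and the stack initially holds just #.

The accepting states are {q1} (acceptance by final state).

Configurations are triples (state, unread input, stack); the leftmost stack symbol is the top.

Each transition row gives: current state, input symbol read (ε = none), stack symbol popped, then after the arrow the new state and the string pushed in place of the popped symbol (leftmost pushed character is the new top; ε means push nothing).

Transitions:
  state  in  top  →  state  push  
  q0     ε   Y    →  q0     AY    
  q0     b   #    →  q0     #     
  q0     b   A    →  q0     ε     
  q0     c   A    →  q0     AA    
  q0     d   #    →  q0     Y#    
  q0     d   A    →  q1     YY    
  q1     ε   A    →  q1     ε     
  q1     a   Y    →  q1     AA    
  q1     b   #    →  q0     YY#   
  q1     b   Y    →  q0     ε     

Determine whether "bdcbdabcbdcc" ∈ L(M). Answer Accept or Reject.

Reject

(q0, bdcbdabcbdcc, #)
  read b, top #: go to q0, push # → (q0, dcbdabcbdcc, #)
  read d, top #: go to q0, push Y# → (q0, cbdabcbdcc, Y#)
  ε-move, top Y: go to q0, push AY → (q0, cbdabcbdcc, AY#)
  read c, top A: go to q0, push AA → (q0, bdabcbdcc, AAY#)
  read b, top A: go to q0, push ε → (q0, dabcbdcc, AY#)
  read d, top A: go to q1, push YY → (q1, abcbdcc, YYY#)
  read a, top Y: go to q1, push AA → (q1, bcbdcc, AAYY#)
  ε-move, top A: go to q1, push ε → (q1, bcbdcc, AYY#)
  ε-move, top A: go to q1, push ε → (q1, bcbdcc, YY#)
  read b, top Y: go to q0, push ε → (q0, cbdcc, Y#)
  ε-move, top Y: go to q0, push AY → (q0, cbdcc, AY#)
  read c, top A: go to q0, push AA → (q0, bdcc, AAY#)
  read b, top A: go to q0, push ε → (q0, dcc, AY#)
  read d, top A: go to q1, push YY → (q1, cc, YYY#)
No transition applies at (q1, cc, YYY#); input not fully consumed.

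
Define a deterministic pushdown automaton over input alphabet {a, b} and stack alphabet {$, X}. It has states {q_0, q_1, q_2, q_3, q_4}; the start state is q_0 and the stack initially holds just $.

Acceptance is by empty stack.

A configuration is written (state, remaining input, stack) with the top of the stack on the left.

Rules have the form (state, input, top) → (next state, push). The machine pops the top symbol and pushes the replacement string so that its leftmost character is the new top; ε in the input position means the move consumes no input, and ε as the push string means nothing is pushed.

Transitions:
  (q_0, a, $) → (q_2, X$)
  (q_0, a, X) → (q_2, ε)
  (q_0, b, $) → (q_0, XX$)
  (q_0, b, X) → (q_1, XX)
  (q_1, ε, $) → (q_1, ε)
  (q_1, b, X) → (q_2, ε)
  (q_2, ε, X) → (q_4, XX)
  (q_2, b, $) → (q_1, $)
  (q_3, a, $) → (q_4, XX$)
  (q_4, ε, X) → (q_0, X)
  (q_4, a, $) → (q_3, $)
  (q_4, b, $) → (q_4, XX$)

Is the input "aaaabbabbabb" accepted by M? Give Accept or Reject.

Reject

(q_0, aaaabbabbabb, $) ⊢ (q_2, aaabbabbabb, X$) ⊢ (q_4, aaabbabbabb, XX$) ⊢ (q_0, aaabbabbabb, XX$) ⊢ (q_2, aabbabbabb, X$) ⊢ (q_4, aabbabbabb, XX$) ⊢ (q_0, aabbabbabb, XX$) ⊢ (q_2, abbabbabb, X$) ⊢ (q_4, abbabbabb, XX$) ⊢ (q_0, abbabbabb, XX$) ⊢ (q_2, bbabbabb, X$) ⊢ (q_4, bbabbabb, XX$) ⊢ (q_0, bbabbabb, XX$) ⊢ (q_1, babbabb, XXX$) ⊢ (q_2, abbabb, XX$) ⊢ (q_4, abbabb, XXX$) ⊢ (q_0, abbabb, XXX$) ⊢ (q_2, bbabb, XX$) ⊢ (q_4, bbabb, XXX$) ⊢ (q_0, bbabb, XXX$) ⊢ (q_1, babb, XXXX$) ⊢ (q_2, abb, XXX$) ⊢ (q_4, abb, XXXX$) ⊢ (q_0, abb, XXXX$) ⊢ (q_2, bb, XXX$) ⊢ (q_4, bb, XXXX$) ⊢ (q_0, bb, XXXX$) ⊢ (q_1, b, XXXXX$) ⊢ (q_2, ε, XXXX$) ⊢ (q_4, ε, XXXXX$) ⊢ (q_0, ε, XXXXX$)
All input consumed; stack is XXXXX$, not empty, and no further ε-move applies.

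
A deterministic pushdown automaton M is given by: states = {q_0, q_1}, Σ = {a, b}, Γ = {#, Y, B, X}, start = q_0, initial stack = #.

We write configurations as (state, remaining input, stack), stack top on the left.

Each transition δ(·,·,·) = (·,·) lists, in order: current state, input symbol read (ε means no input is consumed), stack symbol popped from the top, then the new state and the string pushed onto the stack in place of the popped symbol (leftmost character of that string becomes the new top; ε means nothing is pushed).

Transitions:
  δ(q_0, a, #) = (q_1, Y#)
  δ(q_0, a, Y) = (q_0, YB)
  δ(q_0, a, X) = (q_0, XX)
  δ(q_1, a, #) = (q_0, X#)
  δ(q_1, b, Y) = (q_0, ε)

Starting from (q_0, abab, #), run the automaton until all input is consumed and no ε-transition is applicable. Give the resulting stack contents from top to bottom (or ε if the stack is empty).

(q_0, abab, #) ⊢ (q_1, bab, Y#) ⊢ (q_0, ab, #) ⊢ (q_1, b, Y#) ⊢ (q_0, ε, #)
All input consumed in state q_0 with stack #.

#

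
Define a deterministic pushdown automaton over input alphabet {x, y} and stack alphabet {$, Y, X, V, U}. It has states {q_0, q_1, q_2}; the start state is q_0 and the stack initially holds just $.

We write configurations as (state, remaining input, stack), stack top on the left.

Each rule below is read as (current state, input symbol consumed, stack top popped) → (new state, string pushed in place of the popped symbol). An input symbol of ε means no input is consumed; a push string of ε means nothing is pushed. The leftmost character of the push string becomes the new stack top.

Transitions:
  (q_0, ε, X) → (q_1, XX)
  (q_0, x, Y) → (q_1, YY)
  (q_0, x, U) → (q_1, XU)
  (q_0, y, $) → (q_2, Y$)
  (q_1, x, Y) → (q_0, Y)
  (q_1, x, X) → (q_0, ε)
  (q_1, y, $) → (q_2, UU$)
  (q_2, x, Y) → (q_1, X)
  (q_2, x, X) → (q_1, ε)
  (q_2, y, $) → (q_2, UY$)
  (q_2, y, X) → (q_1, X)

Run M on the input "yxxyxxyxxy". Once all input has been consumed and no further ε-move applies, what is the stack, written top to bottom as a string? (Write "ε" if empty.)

(q_0, yxxyxxyxxy, $)
  read y, top $: go to q_2, push Y$ → (q_2, xxyxxyxxy, Y$)
  read x, top Y: go to q_1, push X → (q_1, xyxxyxxy, X$)
  read x, top X: go to q_0, push ε → (q_0, yxxyxxy, $)
  read y, top $: go to q_2, push Y$ → (q_2, xxyxxy, Y$)
  read x, top Y: go to q_1, push X → (q_1, xyxxy, X$)
  read x, top X: go to q_0, push ε → (q_0, yxxy, $)
  read y, top $: go to q_2, push Y$ → (q_2, xxy, Y$)
  read x, top Y: go to q_1, push X → (q_1, xy, X$)
  read x, top X: go to q_0, push ε → (q_0, y, $)
  read y, top $: go to q_2, push Y$ → (q_2, ε, Y$)
All input consumed in state q_2 with stack Y$.

Y$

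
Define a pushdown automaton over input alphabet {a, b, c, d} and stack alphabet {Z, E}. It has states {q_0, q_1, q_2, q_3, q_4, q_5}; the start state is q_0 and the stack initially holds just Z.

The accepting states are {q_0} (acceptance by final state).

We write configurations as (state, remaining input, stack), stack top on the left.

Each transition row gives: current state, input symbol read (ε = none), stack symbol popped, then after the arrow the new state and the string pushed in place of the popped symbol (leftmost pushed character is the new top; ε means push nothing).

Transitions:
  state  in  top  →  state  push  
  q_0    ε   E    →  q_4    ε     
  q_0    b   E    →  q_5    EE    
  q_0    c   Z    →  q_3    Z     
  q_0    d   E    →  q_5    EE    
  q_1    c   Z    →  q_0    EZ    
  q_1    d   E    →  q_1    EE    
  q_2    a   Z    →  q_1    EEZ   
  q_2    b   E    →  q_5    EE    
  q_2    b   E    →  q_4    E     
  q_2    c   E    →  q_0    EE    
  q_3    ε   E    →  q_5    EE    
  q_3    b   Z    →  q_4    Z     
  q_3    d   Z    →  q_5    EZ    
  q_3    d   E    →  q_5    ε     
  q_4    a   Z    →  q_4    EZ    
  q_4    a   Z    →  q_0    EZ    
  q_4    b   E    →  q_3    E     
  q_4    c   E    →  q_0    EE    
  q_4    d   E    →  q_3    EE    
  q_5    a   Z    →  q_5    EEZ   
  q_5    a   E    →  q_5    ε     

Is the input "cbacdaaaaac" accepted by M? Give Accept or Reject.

Reject

No computation consumes all input and reaches a final state.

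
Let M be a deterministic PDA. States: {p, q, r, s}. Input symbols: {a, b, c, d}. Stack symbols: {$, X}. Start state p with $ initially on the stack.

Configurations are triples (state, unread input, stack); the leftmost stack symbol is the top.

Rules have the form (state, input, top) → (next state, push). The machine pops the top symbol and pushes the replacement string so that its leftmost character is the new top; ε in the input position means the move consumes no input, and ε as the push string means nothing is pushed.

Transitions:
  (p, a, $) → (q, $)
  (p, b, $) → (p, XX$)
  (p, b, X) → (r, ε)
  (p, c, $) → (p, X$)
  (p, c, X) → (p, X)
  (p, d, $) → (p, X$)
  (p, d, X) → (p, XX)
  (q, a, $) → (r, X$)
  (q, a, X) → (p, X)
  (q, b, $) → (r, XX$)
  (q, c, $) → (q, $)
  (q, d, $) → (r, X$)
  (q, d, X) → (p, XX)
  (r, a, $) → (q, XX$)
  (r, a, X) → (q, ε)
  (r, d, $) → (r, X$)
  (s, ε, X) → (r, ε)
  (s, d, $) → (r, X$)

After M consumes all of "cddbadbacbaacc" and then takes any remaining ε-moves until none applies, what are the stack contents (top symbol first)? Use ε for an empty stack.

X$

(p, cddbadbacbaacc, $) ⊢ (p, ddbadbacbaacc, X$) ⊢ (p, dbadbacbaacc, XX$) ⊢ (p, badbacbaacc, XXX$) ⊢ (r, adbacbaacc, XX$) ⊢ (q, dbacbaacc, X$) ⊢ (p, bacbaacc, XX$) ⊢ (r, acbaacc, X$) ⊢ (q, cbaacc, $) ⊢ (q, baacc, $) ⊢ (r, aacc, XX$) ⊢ (q, acc, X$) ⊢ (p, cc, X$) ⊢ (p, c, X$) ⊢ (p, ε, X$)
All input consumed in state p with stack X$.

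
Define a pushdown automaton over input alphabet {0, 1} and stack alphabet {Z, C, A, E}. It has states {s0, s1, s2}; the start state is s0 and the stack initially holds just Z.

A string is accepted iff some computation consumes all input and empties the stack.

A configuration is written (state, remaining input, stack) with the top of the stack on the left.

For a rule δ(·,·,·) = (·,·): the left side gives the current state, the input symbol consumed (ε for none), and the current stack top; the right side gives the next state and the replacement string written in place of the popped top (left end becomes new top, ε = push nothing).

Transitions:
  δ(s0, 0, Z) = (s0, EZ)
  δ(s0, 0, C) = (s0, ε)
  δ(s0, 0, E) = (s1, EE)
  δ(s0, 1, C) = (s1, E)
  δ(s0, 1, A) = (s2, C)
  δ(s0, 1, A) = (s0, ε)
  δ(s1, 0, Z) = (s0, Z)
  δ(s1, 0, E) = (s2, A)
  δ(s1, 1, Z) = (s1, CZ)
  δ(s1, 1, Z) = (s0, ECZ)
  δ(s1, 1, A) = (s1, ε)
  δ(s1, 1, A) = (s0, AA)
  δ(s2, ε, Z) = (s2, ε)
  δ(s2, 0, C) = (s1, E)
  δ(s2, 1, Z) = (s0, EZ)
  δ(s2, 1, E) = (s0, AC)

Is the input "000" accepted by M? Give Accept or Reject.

No computation consumes all input and empties the stack.

Reject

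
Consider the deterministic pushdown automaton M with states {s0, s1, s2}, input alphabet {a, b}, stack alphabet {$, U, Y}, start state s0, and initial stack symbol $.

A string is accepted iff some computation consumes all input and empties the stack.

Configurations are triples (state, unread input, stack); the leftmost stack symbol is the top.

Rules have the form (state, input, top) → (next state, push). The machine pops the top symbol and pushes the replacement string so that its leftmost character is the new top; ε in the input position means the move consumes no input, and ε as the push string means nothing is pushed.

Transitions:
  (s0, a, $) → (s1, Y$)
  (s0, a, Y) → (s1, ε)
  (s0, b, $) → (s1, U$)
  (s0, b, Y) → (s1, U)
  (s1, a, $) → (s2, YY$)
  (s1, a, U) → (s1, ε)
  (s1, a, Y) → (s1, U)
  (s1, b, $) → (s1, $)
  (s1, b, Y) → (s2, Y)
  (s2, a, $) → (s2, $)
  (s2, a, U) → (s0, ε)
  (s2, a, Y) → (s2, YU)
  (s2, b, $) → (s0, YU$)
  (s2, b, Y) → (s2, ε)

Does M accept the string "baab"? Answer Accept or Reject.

(s0, baab, $)
  read b, top $: go to s1, push U$ → (s1, aab, U$)
  read a, top U: go to s1, push ε → (s1, ab, $)
  read a, top $: go to s2, push YY$ → (s2, b, YY$)
  read b, top Y: go to s2, push ε → (s2, ε, Y$)
All input consumed; stack is Y$, not empty, and no further ε-move applies.

Reject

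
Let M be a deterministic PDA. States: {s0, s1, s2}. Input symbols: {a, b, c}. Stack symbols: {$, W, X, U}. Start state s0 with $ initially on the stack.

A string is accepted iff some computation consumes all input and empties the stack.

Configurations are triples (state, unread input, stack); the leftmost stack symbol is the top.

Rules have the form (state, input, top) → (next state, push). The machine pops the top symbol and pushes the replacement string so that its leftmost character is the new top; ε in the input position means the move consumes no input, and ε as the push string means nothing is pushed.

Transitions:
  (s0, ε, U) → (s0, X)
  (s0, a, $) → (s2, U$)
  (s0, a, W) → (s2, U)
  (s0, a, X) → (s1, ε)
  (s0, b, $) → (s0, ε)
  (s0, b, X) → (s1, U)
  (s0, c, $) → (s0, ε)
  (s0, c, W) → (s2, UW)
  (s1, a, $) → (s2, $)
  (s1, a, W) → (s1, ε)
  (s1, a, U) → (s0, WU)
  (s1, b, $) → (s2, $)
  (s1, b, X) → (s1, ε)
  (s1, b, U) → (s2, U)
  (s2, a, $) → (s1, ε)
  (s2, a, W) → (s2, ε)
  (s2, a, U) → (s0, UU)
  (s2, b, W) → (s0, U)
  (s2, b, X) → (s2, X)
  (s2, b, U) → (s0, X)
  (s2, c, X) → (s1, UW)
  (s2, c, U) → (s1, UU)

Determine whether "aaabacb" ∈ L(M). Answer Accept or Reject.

(s0, aaabacb, $)
  read a, top $: go to s2, push U$ → (s2, aabacb, U$)
  read a, top U: go to s0, push UU → (s0, abacb, UU$)
  ε-move, top U: go to s0, push X → (s0, abacb, XU$)
  read a, top X: go to s1, push ε → (s1, bacb, U$)
  read b, top U: go to s2, push U → (s2, acb, U$)
  read a, top U: go to s0, push UU → (s0, cb, UU$)
  ε-move, top U: go to s0, push X → (s0, cb, XU$)
No transition applies at (s0, cb, XU$); input not fully consumed.

Reject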